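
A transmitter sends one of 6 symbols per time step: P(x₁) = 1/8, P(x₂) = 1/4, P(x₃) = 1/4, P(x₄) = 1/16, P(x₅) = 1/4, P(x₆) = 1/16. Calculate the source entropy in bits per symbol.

Each probability is a power of 1/2, so log₂(1/p) is an integer.
H = Σ p·log₂(1/p) = 1/8·3 + 1/4·2 + 1/4·2 + 1/16·4 + 1/4·2 + 1/16·4 = 2.375 bits.

2.375 bits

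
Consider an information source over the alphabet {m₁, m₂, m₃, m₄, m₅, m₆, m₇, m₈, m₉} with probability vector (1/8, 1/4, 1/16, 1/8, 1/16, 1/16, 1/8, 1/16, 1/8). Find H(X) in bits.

3 bits

Each probability is a power of 1/2, so log₂(1/p) is an integer.
H = Σ p·log₂(1/p) = 1/8·3 + 1/4·2 + 1/16·4 + 1/8·3 + 1/16·4 + 1/16·4 + 1/8·3 + 1/16·4 + 1/8·3 = 3 bits.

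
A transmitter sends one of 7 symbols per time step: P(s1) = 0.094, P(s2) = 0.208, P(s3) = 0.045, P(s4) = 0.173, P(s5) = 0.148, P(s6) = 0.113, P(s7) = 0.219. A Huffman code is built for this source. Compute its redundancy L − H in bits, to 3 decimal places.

0.038 bits

Entropy H = −Σ p log₂ p ≈ 2.6743 bits.
Huffman merges: 9/200+47/500→139/1000; 113/1000+139/1000→63/250; 37/250+173/1000→321/1000; 26/125+219/1000→427/1000; 63/250+321/1000→573/1000; 427/1000+573/1000→1. L = 339/125 ≈ 2.7120.
L − H = 2.7120 − 2.6743 = 0.038 bits.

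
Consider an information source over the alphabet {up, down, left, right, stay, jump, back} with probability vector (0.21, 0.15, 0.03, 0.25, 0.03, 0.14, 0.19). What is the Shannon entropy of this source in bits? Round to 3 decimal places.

2.539 bits

H = −Σ pᵢ log₂ pᵢ.
−0.21·log₂(0.21) = 0.4728
−0.15·log₂(0.15) = 0.4105
−0.03·log₂(0.03) = 0.1518
−0.25·log₂(0.25) = 0.5000
−0.03·log₂(0.03) = 0.1518
−0.14·log₂(0.14) = 0.3971
−0.19·log₂(0.19) = 0.4552
Sum ≈ 2.5392 → 2.539 bits.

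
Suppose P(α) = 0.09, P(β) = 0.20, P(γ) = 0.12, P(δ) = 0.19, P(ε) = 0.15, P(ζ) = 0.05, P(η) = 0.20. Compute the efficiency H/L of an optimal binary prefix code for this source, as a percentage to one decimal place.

Entropy H = −Σ p log₂ p ≈ 2.6904 bits.
Huffman merges: 1/20+9/100→7/50; 3/25+7/50→13/50; 3/20+19/100→17/50; 1/5+1/5→2/5; 13/50+17/50→3/5; 2/5+3/5→1. L = 137/50 ≈ 2.7400.
Efficiency = H/L = 2.6904/2.7400 = 98.2%.

98.2%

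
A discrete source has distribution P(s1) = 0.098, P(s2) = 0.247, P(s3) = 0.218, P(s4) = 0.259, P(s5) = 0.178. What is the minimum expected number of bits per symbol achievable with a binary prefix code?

2.276 bits/symbol

Repeatedly combine the two least-probable nodes; the expected code length is the sum of the merged weights.
merge 49/500 + 89/500 → 69/250
merge 109/500 + 247/1000 → 93/200
merge 259/1000 + 69/250 → 107/200
merge 93/200 + 107/200 → 1
L = 69/250 + 93/200 + 107/200 + 1 = 569/250 = 2.276 bits/symbol.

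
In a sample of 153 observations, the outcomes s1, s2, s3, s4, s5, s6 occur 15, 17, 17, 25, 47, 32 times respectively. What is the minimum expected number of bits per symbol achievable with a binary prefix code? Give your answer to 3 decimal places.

2.484 bits/symbol

Probabilities are the counts divided by 153.
Repeatedly combine the two least-probable nodes; the expected code length is the sum of the merged weights.
merge 5/51 + 1/9 → 32/153
merge 1/9 + 25/153 → 14/51
merge 32/153 + 32/153 → 64/153
merge 14/51 + 47/153 → 89/153
merge 64/153 + 89/153 → 1
L = 32/153 + 14/51 + 64/153 + 89/153 + 1 = 380/153 ≈ 2.484 bits/symbol.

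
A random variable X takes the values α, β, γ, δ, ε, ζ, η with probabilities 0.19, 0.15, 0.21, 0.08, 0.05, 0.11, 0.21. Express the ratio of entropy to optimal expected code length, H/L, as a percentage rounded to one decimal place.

Entropy H = −Σ p log₂ p ≈ 2.6693 bits.
Huffman merges: 1/20+2/25→13/100; 11/100+13/100→6/25; 3/20+19/100→17/50; 21/100+21/100→21/50; 6/25+17/50→29/50; 21/50+29/50→1. L = 271/100 ≈ 2.7100.
Efficiency = H/L = 2.6693/2.7100 = 98.5%.

98.5%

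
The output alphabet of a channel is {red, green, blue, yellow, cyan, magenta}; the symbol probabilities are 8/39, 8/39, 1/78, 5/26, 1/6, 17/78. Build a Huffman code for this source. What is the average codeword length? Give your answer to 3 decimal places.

Repeatedly combine the two least-probable nodes; the expected code length is the sum of the merged weights.
merge 1/78 + 1/6 → 7/39
merge 7/39 + 5/26 → 29/78
merge 8/39 + 8/39 → 16/39
merge 17/78 + 29/78 → 23/39
merge 16/39 + 23/39 → 1
L = 7/39 + 29/78 + 16/39 + 23/39 + 1 = 199/78 ≈ 2.551 bits/symbol.

2.551 bits/symbol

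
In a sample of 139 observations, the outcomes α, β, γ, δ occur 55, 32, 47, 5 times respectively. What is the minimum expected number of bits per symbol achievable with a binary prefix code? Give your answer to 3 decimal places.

Probabilities are the counts divided by 139.
Repeatedly combine the two least-probable nodes; the expected code length is the sum of the merged weights.
merge 5/139 + 32/139 → 37/139
merge 37/139 + 47/139 → 84/139
merge 55/139 + 84/139 → 1
L = 37/139 + 84/139 + 1 = 260/139 ≈ 1.871 bits/symbol.

1.871 bits/symbol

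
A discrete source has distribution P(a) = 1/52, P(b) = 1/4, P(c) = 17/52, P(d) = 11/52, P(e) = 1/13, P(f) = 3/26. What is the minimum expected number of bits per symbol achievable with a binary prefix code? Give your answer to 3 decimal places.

2.308 bits/symbol

Repeatedly combine the two least-probable nodes; the expected code length is the sum of the merged weights.
merge 1/52 + 1/13 → 5/52
merge 5/52 + 3/26 → 11/52
merge 11/52 + 11/52 → 11/26
merge 1/4 + 17/52 → 15/26
merge 11/26 + 15/26 → 1
L = 5/52 + 11/52 + 11/26 + 15/26 + 1 = 30/13 ≈ 2.308 bits/symbol.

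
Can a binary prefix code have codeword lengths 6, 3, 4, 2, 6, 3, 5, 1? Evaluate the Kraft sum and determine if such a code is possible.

With common denominator 2^6 = 64: Σ 2^(−ℓᵢ) = 1/64 + 8/64 + 4/64 + 16/64 + 1/64 + 8/64 + 2/64 + 32/64 = 72/64 = 1.125.
Kraft's inequality requires Σ ≤ 1; here Σ = 1.125 > 1, so no such prefix code exists.

1.125; no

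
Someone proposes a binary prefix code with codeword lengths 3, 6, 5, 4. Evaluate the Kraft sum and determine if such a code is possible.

0.234375; yes

With common denominator 2^6 = 64: Σ 2^(−ℓᵢ) = 8/64 + 1/64 + 2/64 + 4/64 = 15/64 = 0.234375.
Kraft's inequality requires Σ ≤ 1; here Σ = 0.234375 ≤ 1, so such a prefix code exists.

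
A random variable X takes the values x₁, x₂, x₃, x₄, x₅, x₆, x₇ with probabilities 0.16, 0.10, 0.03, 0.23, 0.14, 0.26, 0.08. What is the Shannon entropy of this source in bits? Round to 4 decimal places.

H = −Σ pᵢ log₂ pᵢ.
−0.16·log₂(0.16) = 0.4230
−0.10·log₂(0.10) = 0.3322
−0.03·log₂(0.03) = 0.1518
−0.23·log₂(0.23) = 0.4877
−0.14·log₂(0.14) = 0.3971
−0.26·log₂(0.26) = 0.5053
−0.08·log₂(0.08) = 0.2915
Sum ≈ 2.5886 → 2.5886 bits.

2.5886 bits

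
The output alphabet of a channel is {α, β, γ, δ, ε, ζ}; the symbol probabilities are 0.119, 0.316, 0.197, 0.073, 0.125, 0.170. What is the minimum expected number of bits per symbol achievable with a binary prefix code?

Repeatedly combine the two least-probable nodes; the expected code length is the sum of the merged weights.
merge 73/1000 + 119/1000 → 24/125
merge 1/8 + 17/100 → 59/200
merge 24/125 + 197/1000 → 389/1000
merge 59/200 + 79/250 → 611/1000
merge 389/1000 + 611/1000 → 1
L = 24/125 + 59/200 + 389/1000 + 611/1000 + 1 = 2487/1000 = 2.487 bits/symbol.

2.487 bits/symbol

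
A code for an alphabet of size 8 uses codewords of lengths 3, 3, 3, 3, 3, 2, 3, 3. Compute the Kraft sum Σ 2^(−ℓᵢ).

With common denominator 2^3 = 8: Σ 2^(−ℓᵢ) = 1/8 + 1/8 + 1/8 + 1/8 + 1/8 + 2/8 + 1/8 + 1/8 = 9/8 = 1.125.

1.125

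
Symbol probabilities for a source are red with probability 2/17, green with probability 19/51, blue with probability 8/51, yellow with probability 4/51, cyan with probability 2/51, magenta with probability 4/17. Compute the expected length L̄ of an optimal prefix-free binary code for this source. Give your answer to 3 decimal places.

2.353 bits/symbol

Repeatedly combine the two least-probable nodes; the expected code length is the sum of the merged weights.
merge 2/51 + 4/51 → 2/17
merge 2/17 + 2/17 → 4/17
merge 8/51 + 4/17 → 20/51
merge 4/17 + 19/51 → 31/51
merge 20/51 + 31/51 → 1
L = 2/17 + 4/17 + 20/51 + 31/51 + 1 = 40/17 ≈ 2.353 bits/symbol.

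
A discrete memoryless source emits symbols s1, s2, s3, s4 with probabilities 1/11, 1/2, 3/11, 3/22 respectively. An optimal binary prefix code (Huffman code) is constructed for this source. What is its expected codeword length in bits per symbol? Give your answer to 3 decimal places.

Repeatedly combine the two least-probable nodes; the expected code length is the sum of the merged weights.
merge 1/11 + 3/22 → 5/22
merge 5/22 + 3/11 → 1/2
merge 1/2 + 1/2 → 1
L = 5/22 + 1/2 + 1 = 19/11 ≈ 1.727 bits/symbol.

1.727 bits/symbol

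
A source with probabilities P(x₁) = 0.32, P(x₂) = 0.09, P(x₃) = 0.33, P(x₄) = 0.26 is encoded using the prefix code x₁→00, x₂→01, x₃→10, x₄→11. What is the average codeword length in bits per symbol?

L̄ = Σ pᵢ·ℓᵢ = 0.32·2 + 0.09·2 + 0.33·2 + 0.26·2 = 2 bits/symbol.

2 bits/symbol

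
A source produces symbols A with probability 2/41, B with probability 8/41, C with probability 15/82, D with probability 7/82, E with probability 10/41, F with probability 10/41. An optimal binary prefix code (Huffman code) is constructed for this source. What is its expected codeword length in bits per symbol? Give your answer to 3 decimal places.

2.451 bits/symbol

Repeatedly combine the two least-probable nodes; the expected code length is the sum of the merged weights.
merge 2/41 + 7/82 → 11/82
merge 11/82 + 15/82 → 13/41
merge 8/41 + 10/41 → 18/41
merge 10/41 + 13/41 → 23/41
merge 18/41 + 23/41 → 1
L = 11/82 + 13/41 + 18/41 + 23/41 + 1 = 201/82 ≈ 2.451 bits/symbol.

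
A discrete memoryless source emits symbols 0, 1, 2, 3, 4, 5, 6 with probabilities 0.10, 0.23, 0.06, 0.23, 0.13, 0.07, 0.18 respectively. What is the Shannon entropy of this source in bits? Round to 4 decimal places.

H = −Σ pᵢ log₂ pᵢ.
−0.10·log₂(0.10) = 0.3322
−0.23·log₂(0.23) = 0.4877
−0.06·log₂(0.06) = 0.2435
−0.23·log₂(0.23) = 0.4877
−0.13·log₂(0.13) = 0.3826
−0.07·log₂(0.07) = 0.2686
−0.18·log₂(0.18) = 0.4453
Sum ≈ 2.6476 → 2.6476 bits.

2.6476 bits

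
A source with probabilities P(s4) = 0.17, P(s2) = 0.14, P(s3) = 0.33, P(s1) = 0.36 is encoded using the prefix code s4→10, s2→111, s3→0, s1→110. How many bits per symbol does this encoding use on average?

2.17 bits/symbol

L̄ = Σ pᵢ·ℓᵢ = 0.17·2 + 0.14·3 + 0.33·1 + 0.36·3 = 2.17 bits/symbol.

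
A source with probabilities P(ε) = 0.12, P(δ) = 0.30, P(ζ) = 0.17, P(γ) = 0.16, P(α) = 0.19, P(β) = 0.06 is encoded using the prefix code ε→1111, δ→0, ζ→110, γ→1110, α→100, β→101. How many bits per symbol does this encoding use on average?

2.68 bits/symbol

L̄ = Σ pᵢ·ℓᵢ = 0.12·4 + 0.30·1 + 0.17·3 + 0.16·4 + 0.19·3 + 0.06·3 = 2.68 bits/symbol.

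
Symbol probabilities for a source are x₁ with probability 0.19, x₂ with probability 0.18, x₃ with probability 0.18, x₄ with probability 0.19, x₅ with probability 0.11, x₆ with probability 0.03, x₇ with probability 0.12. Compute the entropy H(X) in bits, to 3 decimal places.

2.670 bits

H = −Σ pᵢ log₂ pᵢ.
−0.19·log₂(0.19) = 0.4552
−0.18·log₂(0.18) = 0.4453
−0.18·log₂(0.18) = 0.4453
−0.19·log₂(0.19) = 0.4552
−0.11·log₂(0.11) = 0.3503
−0.03·log₂(0.03) = 0.1518
−0.12·log₂(0.12) = 0.3671
Sum ≈ 2.6702 → 2.670 bits.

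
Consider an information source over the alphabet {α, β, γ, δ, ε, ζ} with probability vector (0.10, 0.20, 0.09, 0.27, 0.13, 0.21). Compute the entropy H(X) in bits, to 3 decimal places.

H = −Σ pᵢ log₂ pᵢ.
−0.10·log₂(0.10) = 0.3322
−0.20·log₂(0.20) = 0.4644
−0.09·log₂(0.09) = 0.3127
−0.27·log₂(0.27) = 0.5100
−0.13·log₂(0.13) = 0.3826
−0.21·log₂(0.21) = 0.4728
Sum ≈ 2.4747 → 2.475 bits.

2.475 bits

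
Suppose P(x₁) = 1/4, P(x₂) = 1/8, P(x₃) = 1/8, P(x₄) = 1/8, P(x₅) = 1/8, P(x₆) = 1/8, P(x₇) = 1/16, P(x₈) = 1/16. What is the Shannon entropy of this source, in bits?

2.875 bits

Each probability is a power of 1/2, so log₂(1/p) is an integer.
H = Σ p·log₂(1/p) = 1/4·2 + 1/8·3 + 1/8·3 + 1/8·3 + 1/8·3 + 1/8·3 + 1/16·4 + 1/16·4 = 2.875 bits.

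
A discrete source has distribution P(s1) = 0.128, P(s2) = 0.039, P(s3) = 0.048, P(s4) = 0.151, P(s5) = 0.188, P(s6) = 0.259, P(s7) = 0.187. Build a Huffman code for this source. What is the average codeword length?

2.64 bits/symbol

Repeatedly combine the two least-probable nodes; the expected code length is the sum of the merged weights.
merge 39/1000 + 6/125 → 87/1000
merge 87/1000 + 16/125 → 43/200
merge 151/1000 + 187/1000 → 169/500
merge 47/250 + 43/200 → 403/1000
merge 259/1000 + 169/500 → 597/1000
merge 403/1000 + 597/1000 → 1
L = 87/1000 + 43/200 + 169/500 + 403/1000 + 597/1000 + 1 = 66/25 = 2.64 bits/symbol.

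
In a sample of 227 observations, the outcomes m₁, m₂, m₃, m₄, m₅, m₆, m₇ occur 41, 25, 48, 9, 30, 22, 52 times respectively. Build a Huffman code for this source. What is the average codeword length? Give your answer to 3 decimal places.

Probabilities are the counts divided by 227.
Repeatedly combine the two least-probable nodes; the expected code length is the sum of the merged weights.
merge 9/227 + 22/227 → 31/227
merge 25/227 + 30/227 → 55/227
merge 31/227 + 41/227 → 72/227
merge 48/227 + 52/227 → 100/227
merge 55/227 + 72/227 → 127/227
merge 100/227 + 127/227 → 1
L = 31/227 + 55/227 + 72/227 + 100/227 + 127/227 + 1 = 612/227 ≈ 2.696 bits/symbol.

2.696 bits/symbol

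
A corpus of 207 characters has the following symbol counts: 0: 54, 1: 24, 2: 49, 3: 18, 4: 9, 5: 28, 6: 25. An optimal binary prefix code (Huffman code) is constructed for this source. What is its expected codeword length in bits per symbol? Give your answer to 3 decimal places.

Probabilities are the counts divided by 207.
Repeatedly combine the two least-probable nodes; the expected code length is the sum of the merged weights.
merge 1/23 + 2/23 → 3/23
merge 8/69 + 25/207 → 49/207
merge 3/23 + 28/207 → 55/207
merge 49/207 + 49/207 → 98/207
merge 6/23 + 55/207 → 109/207
merge 98/207 + 109/207 → 1
L = 3/23 + 49/207 + 55/207 + 98/207 + 109/207 + 1 = 545/207 ≈ 2.633 bits/symbol.

2.633 bits/symbol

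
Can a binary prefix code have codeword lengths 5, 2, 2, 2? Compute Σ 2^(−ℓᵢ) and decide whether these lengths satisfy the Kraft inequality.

With common denominator 2^5 = 32: Σ 2^(−ℓᵢ) = 1/32 + 8/32 + 8/32 + 8/32 = 25/32 = 0.78125.
Kraft's inequality requires Σ ≤ 1; here Σ = 0.78125 ≤ 1, so such a prefix code exists.

0.78125; yes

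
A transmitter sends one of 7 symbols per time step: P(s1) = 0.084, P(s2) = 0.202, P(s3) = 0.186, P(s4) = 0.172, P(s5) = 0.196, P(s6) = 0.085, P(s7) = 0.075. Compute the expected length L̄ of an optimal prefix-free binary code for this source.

Repeatedly combine the two least-probable nodes; the expected code length is the sum of the merged weights.
merge 3/40 + 21/250 → 159/1000
merge 17/200 + 159/1000 → 61/250
merge 43/250 + 93/500 → 179/500
merge 49/250 + 101/500 → 199/500
merge 61/250 + 179/500 → 301/500
merge 199/500 + 301/500 → 1
L = 159/1000 + 61/250 + 179/500 + 199/500 + 301/500 + 1 = 2761/1000 = 2.761 bits/symbol.

2.761 bits/symbol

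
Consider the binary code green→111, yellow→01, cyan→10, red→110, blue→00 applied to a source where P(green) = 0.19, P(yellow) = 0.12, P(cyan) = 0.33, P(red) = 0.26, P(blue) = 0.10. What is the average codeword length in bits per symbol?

L̄ = Σ pᵢ·ℓᵢ = 0.19·3 + 0.12·2 + 0.33·2 + 0.26·3 + 0.10·2 = 2.45 bits/symbol.

2.45 bits/symbol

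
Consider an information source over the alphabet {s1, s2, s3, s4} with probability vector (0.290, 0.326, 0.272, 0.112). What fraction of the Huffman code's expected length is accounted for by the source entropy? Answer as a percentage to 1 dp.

95.5%

Entropy H = −Σ p log₂ p ≈ 1.9097 bits.
Huffman merges: 14/125+34/125→48/125; 29/100+163/500→77/125; 48/125+77/125→1. L = 2 ≈ 2.0000.
Efficiency = H/L = 1.9097/2.0000 = 95.5%.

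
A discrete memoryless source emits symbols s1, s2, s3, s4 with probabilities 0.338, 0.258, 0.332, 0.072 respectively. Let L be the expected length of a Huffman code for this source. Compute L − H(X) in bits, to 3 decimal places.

Entropy H = −Σ p log₂ p ≈ 1.8346 bits.
Huffman merges: 9/125+129/500→33/100; 33/100+83/250→331/500; 169/500+331/500→1. L = 249/125 ≈ 1.9920.
L − H = 1.9920 − 1.8346 = 0.157 bits.

0.157 bits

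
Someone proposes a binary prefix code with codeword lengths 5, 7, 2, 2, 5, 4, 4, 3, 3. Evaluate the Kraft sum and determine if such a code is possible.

With common denominator 2^7 = 128: Σ 2^(−ℓᵢ) = 4/128 + 1/128 + 32/128 + 32/128 + 4/128 + 8/128 + 8/128 + 16/128 + 16/128 = 121/128 = 0.9453125.
Kraft's inequality requires Σ ≤ 1; here Σ = 0.9453125 ≤ 1, so such a prefix code exists.

0.9453125; yes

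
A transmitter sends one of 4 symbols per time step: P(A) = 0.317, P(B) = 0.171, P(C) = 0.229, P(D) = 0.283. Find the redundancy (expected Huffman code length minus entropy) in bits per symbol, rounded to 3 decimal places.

0.037 bits

Entropy H = −Σ p log₂ p ≈ 1.9635 bits.
Huffman merges: 171/1000+229/1000→2/5; 283/1000+317/1000→3/5; 2/5+3/5→1. L = 2 ≈ 2.0000.
L − H = 2.0000 − 1.9635 = 0.037 bits.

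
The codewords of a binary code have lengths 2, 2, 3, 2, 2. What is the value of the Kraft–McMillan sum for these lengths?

With common denominator 2^3 = 8: Σ 2^(−ℓᵢ) = 2/8 + 2/8 + 1/8 + 2/8 + 2/8 = 9/8 = 1.125.

1.125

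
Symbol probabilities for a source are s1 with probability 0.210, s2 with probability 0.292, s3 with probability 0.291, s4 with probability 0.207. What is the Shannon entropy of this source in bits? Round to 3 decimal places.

H = −Σ pᵢ log₂ pᵢ.
−0.210·log₂(0.210) = 0.4728
−0.292·log₂(0.292) = 0.5186
−0.291·log₂(0.291) = 0.5182
−0.207·log₂(0.207) = 0.4704
Sum ≈ 1.9800 → 1.980 bits.

1.980 bits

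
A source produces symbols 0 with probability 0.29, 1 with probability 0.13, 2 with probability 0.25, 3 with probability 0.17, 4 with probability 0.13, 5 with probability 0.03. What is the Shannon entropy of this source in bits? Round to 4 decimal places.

2.3695 bits

H = −Σ pᵢ log₂ pᵢ.
−0.29·log₂(0.29) = 0.5179
−0.13·log₂(0.13) = 0.3826
−0.25·log₂(0.25) = 0.5000
−0.17·log₂(0.17) = 0.4346
−0.13·log₂(0.13) = 0.3826
−0.03·log₂(0.03) = 0.1518
Sum ≈ 2.3695 → 2.3695 bits.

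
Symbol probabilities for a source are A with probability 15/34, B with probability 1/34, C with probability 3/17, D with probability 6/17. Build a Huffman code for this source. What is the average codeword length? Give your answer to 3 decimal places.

1.765 bits/symbol

Repeatedly combine the two least-probable nodes; the expected code length is the sum of the merged weights.
merge 1/34 + 3/17 → 7/34
merge 7/34 + 6/17 → 19/34
merge 15/34 + 19/34 → 1
L = 7/34 + 19/34 + 1 = 30/17 ≈ 1.765 bits/symbol.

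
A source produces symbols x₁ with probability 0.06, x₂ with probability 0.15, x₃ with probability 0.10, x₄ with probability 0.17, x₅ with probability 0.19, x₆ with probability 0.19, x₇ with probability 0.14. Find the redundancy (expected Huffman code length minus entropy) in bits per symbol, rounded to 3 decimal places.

0.052 bits

Entropy H = −Σ p log₂ p ≈ 2.7284 bits.
Huffman merges: 3/50+1/10→4/25; 7/50+3/20→29/100; 4/25+17/100→33/100; 19/100+19/100→19/50; 29/100+33/100→31/50; 19/50+31/50→1. L = 139/50 ≈ 2.7800.
L − H = 2.7800 − 2.7284 = 0.052 bits.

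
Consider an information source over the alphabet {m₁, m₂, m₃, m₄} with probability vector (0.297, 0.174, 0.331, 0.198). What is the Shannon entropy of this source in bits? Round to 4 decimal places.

1.9497 bits

H = −Σ pᵢ log₂ pᵢ.
−0.297·log₂(0.297) = 0.5202
−0.174·log₂(0.174) = 0.4390
−0.331·log₂(0.331) = 0.5280
−0.198·log₂(0.198) = 0.4626
Sum ≈ 1.9497 → 1.9497 bits.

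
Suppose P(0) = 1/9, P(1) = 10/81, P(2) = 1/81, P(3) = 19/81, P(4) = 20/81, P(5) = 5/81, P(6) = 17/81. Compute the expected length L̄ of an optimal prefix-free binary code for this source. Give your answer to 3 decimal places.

2.568 bits/symbol

Repeatedly combine the two least-probable nodes; the expected code length is the sum of the merged weights.
merge 1/81 + 5/81 → 2/27
merge 2/27 + 1/9 → 5/27
merge 10/81 + 5/27 → 25/81
merge 17/81 + 19/81 → 4/9
merge 20/81 + 25/81 → 5/9
merge 4/9 + 5/9 → 1
L = 2/27 + 5/27 + 25/81 + 4/9 + 5/9 + 1 = 208/81 ≈ 2.568 bits/symbol.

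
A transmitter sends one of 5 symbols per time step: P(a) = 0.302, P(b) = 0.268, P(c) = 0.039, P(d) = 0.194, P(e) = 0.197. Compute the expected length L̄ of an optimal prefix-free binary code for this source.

Repeatedly combine the two least-probable nodes; the expected code length is the sum of the merged weights.
merge 39/1000 + 97/500 → 233/1000
merge 197/1000 + 233/1000 → 43/100
merge 67/250 + 151/500 → 57/100
merge 43/100 + 57/100 → 1
L = 233/1000 + 43/100 + 57/100 + 1 = 2233/1000 = 2.233 bits/symbol.

2.233 bits/symbol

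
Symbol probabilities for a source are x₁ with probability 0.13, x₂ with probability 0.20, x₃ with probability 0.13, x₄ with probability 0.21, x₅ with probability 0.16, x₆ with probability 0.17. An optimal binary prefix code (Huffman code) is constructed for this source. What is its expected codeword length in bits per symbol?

Repeatedly combine the two least-probable nodes; the expected code length is the sum of the merged weights.
merge 13/100 + 13/100 → 13/50
merge 4/25 + 17/100 → 33/100
merge 1/5 + 21/100 → 41/100
merge 13/50 + 33/100 → 59/100
merge 41/100 + 59/100 → 1
L = 13/50 + 33/100 + 41/100 + 59/100 + 1 = 259/100 = 2.59 bits/symbol.

2.59 bits/symbol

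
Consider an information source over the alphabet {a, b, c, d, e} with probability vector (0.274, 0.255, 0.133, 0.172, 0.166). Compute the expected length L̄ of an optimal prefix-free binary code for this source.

Repeatedly combine the two least-probable nodes; the expected code length is the sum of the merged weights.
merge 133/1000 + 83/500 → 299/1000
merge 43/250 + 51/200 → 427/1000
merge 137/500 + 299/1000 → 573/1000
merge 427/1000 + 573/1000 → 1
L = 299/1000 + 427/1000 + 573/1000 + 1 = 2299/1000 = 2.299 bits/symbol.

2.299 bits/symbol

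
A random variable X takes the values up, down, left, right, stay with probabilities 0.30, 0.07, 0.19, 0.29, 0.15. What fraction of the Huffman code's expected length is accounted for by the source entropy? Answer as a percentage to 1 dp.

Entropy H = −Σ p log₂ p ≈ 2.1733 bits.
Huffman merges: 7/100+3/20→11/50; 19/100+11/50→41/100; 29/100+3/10→59/100; 41/100+59/100→1. L = 111/50 ≈ 2.2200.
Efficiency = H/L = 2.1733/2.2200 = 97.9%.

97.9%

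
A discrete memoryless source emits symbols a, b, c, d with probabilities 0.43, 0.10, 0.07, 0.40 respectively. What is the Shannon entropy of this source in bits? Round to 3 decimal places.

H = −Σ pᵢ log₂ pᵢ.
−0.43·log₂(0.43) = 0.5236
−0.10·log₂(0.10) = 0.3322
−0.07·log₂(0.07) = 0.2686
−0.40·log₂(0.40) = 0.5288
Sum ≈ 1.6531 → 1.653 bits.

1.653 bits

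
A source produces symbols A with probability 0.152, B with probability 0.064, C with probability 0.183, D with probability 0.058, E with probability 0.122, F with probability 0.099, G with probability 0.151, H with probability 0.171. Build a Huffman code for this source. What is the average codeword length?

Repeatedly combine the two least-probable nodes; the expected code length is the sum of the merged weights.
merge 29/500 + 8/125 → 61/500
merge 99/1000 + 61/500 → 221/1000
merge 61/500 + 151/1000 → 273/1000
merge 19/125 + 171/1000 → 323/1000
merge 183/1000 + 221/1000 → 101/250
merge 273/1000 + 323/1000 → 149/250
merge 101/250 + 149/250 → 1
L = 61/500 + 221/1000 + 273/1000 + 323/1000 + 101/250 + 149/250 + 1 = 2939/1000 = 2.939 bits/symbol.

2.939 bits/symbol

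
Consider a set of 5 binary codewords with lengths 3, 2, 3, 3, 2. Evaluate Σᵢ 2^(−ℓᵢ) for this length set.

0.875

With common denominator 2^3 = 8: Σ 2^(−ℓᵢ) = 1/8 + 2/8 + 1/8 + 1/8 + 2/8 = 7/8 = 0.875.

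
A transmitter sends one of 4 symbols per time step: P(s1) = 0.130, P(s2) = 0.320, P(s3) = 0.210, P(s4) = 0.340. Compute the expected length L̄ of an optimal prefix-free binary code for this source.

2 bits/symbol

Repeatedly combine the two least-probable nodes; the expected code length is the sum of the merged weights.
merge 13/100 + 21/100 → 17/50
merge 8/25 + 17/50 → 33/50
merge 17/50 + 33/50 → 1
L = 17/50 + 33/50 + 1 = 2 bits/symbol.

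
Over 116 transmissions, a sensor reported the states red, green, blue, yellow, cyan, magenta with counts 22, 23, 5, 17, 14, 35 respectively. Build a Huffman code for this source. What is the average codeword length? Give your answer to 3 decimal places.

Probabilities are the counts divided by 116.
Repeatedly combine the two least-probable nodes; the expected code length is the sum of the merged weights.
merge 5/116 + 7/58 → 19/116
merge 17/116 + 19/116 → 9/29
merge 11/58 + 23/116 → 45/116
merge 35/116 + 9/29 → 71/116
merge 45/116 + 71/116 → 1
L = 19/116 + 9/29 + 45/116 + 71/116 + 1 = 287/116 ≈ 2.474 bits/symbol.

2.474 bits/symbol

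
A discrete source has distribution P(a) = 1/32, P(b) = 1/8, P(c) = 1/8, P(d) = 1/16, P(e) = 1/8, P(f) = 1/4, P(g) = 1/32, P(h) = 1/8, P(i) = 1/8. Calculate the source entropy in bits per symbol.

Each probability is a power of 1/2, so log₂(1/p) is an integer.
H = Σ p·log₂(1/p) = 1/32·5 + 1/8·3 + 1/8·3 + 1/16·4 + 1/8·3 + 1/4·2 + 1/32·5 + 1/8·3 + 1/8·3 = 2.9375 bits.

2.9375 bits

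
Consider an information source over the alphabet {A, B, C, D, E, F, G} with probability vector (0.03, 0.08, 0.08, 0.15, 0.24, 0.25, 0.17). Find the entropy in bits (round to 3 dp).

2.574 bits

H = −Σ pᵢ log₂ pᵢ.
−0.03·log₂(0.03) = 0.1518
−0.08·log₂(0.08) = 0.2915
−0.08·log₂(0.08) = 0.2915
−0.15·log₂(0.15) = 0.4105
−0.24·log₂(0.24) = 0.4941
−0.25·log₂(0.25) = 0.5000
−0.17·log₂(0.17) = 0.4346
Sum ≈ 2.5740 → 2.574 bits.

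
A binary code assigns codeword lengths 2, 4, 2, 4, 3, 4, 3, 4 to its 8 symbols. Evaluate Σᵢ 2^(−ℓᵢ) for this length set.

With common denominator 2^4 = 16: Σ 2^(−ℓᵢ) = 4/16 + 1/16 + 4/16 + 1/16 + 2/16 + 1/16 + 2/16 + 1/16 = 16/16 = 1.

1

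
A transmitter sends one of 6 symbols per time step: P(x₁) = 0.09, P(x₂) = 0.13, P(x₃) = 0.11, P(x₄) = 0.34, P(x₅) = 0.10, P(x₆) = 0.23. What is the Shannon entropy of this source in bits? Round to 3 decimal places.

H = −Σ pᵢ log₂ pᵢ.
−0.09·log₂(0.09) = 0.3127
−0.13·log₂(0.13) = 0.3826
−0.11·log₂(0.11) = 0.3503
−0.34·log₂(0.34) = 0.5292
−0.10·log₂(0.10) = 0.3322
−0.23·log₂(0.23) = 0.4877
Sum ≈ 2.3946 → 2.395 bits.

2.395 bits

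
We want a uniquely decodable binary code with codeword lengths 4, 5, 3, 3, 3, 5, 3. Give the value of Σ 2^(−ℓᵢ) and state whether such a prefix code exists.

0.625; yes

With common denominator 2^5 = 32: Σ 2^(−ℓᵢ) = 2/32 + 1/32 + 4/32 + 4/32 + 4/32 + 1/32 + 4/32 = 20/32 = 0.625.
Kraft's inequality requires Σ ≤ 1; here Σ = 0.625 ≤ 1, so such a prefix code exists.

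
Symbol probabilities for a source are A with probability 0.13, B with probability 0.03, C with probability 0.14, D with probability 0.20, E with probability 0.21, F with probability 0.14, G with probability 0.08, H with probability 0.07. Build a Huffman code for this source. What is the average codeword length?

Repeatedly combine the two least-probable nodes; the expected code length is the sum of the merged weights.
merge 3/100 + 7/100 → 1/10
merge 2/25 + 1/10 → 9/50
merge 13/100 + 7/50 → 27/100
merge 7/50 + 9/50 → 8/25
merge 1/5 + 21/100 → 41/100
merge 27/100 + 8/25 → 59/100
merge 41/100 + 59/100 → 1
L = 1/10 + 9/50 + 27/100 + 8/25 + 41/100 + 59/100 + 1 = 287/100 = 2.87 bits/symbol.

2.87 bits/symbol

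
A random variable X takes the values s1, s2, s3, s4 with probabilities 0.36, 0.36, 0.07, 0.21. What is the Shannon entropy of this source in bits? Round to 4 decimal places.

1.8026 bits

H = −Σ pᵢ log₂ pᵢ.
−0.36·log₂(0.36) = 0.5306
−0.36·log₂(0.36) = 0.5306
−0.07·log₂(0.07) = 0.2686
−0.21·log₂(0.21) = 0.4728
Sum ≈ 1.8026 → 1.8026 bits.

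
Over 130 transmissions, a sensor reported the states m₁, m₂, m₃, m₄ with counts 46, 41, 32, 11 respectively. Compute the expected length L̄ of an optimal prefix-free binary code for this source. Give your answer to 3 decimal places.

1.977 bits/symbol

Probabilities are the counts divided by 130.
Repeatedly combine the two least-probable nodes; the expected code length is the sum of the merged weights.
merge 11/130 + 16/65 → 43/130
merge 41/130 + 43/130 → 42/65
merge 23/65 + 42/65 → 1
L = 43/130 + 42/65 + 1 = 257/130 ≈ 1.977 bits/symbol.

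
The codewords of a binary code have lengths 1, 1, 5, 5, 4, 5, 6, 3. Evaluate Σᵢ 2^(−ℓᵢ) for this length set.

1.296875

With common denominator 2^6 = 64: Σ 2^(−ℓᵢ) = 32/64 + 32/64 + 2/64 + 2/64 + 4/64 + 2/64 + 1/64 + 8/64 = 83/64 = 1.296875.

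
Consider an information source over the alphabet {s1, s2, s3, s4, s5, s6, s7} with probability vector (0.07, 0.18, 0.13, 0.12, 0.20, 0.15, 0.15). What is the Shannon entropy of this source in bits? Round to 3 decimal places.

H = −Σ pᵢ log₂ pᵢ.
−0.07·log₂(0.07) = 0.2686
−0.18·log₂(0.18) = 0.4453
−0.13·log₂(0.13) = 0.3826
−0.12·log₂(0.12) = 0.3671
−0.20·log₂(0.20) = 0.4644
−0.15·log₂(0.15) = 0.4105
−0.15·log₂(0.15) = 0.4105
Sum ≈ 2.7490 → 2.749 bits.

2.749 bits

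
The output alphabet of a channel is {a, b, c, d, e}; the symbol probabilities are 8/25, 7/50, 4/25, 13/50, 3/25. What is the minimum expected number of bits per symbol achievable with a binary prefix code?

Repeatedly combine the two least-probable nodes; the expected code length is the sum of the merged weights.
merge 3/25 + 7/50 → 13/50
merge 4/25 + 13/50 → 21/50
merge 13/50 + 8/25 → 29/50
merge 21/50 + 29/50 → 1
L = 13/50 + 21/50 + 29/50 + 1 = 113/50 = 2.26 bits/symbol.

2.26 bits/symbol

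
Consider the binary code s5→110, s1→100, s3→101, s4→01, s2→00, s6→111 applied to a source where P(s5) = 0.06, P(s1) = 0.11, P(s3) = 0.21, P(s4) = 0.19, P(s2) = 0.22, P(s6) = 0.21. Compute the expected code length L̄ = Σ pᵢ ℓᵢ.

L̄ = Σ pᵢ·ℓᵢ = 0.06·3 + 0.11·3 + 0.21·3 + 0.19·2 + 0.22·2 + 0.21·3 = 2.59 bits/symbol.

2.59 bits/symbol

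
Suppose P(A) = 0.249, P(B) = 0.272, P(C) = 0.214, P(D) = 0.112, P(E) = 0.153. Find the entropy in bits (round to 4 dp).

2.2545 bits

H = −Σ pᵢ log₂ pᵢ.
−0.249·log₂(0.249) = 0.4994
−0.272·log₂(0.272) = 0.5109
−0.214·log₂(0.214) = 0.4760
−0.112·log₂(0.112) = 0.3537
−0.153·log₂(0.153) = 0.4144
Sum ≈ 2.2545 → 2.2545 bits.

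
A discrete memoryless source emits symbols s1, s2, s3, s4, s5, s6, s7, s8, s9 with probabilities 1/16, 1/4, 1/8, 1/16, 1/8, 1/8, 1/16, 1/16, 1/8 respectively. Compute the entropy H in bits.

Each probability is a power of 1/2, so log₂(1/p) is an integer.
H = Σ p·log₂(1/p) = 1/16·4 + 1/4·2 + 1/8·3 + 1/16·4 + 1/8·3 + 1/8·3 + 1/16·4 + 1/16·4 + 1/8·3 = 3 bits.

3 bits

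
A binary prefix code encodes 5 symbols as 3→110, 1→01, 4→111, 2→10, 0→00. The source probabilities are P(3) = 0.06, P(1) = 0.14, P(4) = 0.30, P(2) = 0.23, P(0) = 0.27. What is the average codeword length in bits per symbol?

L̄ = Σ pᵢ·ℓᵢ = 0.06·3 + 0.14·2 + 0.30·3 + 0.23·2 + 0.27·2 = 2.36 bits/symbol.

2.36 bits/symbol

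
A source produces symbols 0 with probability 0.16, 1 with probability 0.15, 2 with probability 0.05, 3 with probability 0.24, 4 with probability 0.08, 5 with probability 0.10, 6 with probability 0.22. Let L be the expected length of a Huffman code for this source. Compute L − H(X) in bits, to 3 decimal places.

0.022 bits

Entropy H = −Σ p log₂ p ≈ 2.6481 bits.
Huffman merges: 1/20+2/25→13/100; 1/10+13/100→23/100; 3/20+4/25→31/100; 11/50+23/100→9/20; 6/25+31/100→11/20; 9/20+11/20→1. L = 267/100 ≈ 2.6700.
L − H = 2.6700 − 2.6481 = 0.022 bits.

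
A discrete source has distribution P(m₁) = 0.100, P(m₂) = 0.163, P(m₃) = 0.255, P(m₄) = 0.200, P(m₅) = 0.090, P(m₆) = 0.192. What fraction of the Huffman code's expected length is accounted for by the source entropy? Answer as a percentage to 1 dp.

Entropy H = −Σ p log₂ p ≈ 2.4956 bits.
Huffman merges: 9/100+1/10→19/100; 163/1000+19/100→353/1000; 24/125+1/5→49/125; 51/200+353/1000→76/125; 49/125+76/125→1. L = 2543/1000 ≈ 2.5430.
Efficiency = H/L = 2.4956/2.5430 = 98.1%.

98.1%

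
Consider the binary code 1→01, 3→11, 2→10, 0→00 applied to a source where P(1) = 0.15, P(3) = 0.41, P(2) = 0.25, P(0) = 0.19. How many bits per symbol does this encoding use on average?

L̄ = Σ pᵢ·ℓᵢ = 0.15·2 + 0.41·2 + 0.25·2 + 0.19·2 = 2 bits/symbol.

2 bits/symbol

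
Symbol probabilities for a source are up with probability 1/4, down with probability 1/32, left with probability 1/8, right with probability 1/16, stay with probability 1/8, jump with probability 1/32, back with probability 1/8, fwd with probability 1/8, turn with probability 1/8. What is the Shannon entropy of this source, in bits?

2.9375 bits

Each probability is a power of 1/2, so log₂(1/p) is an integer.
H = Σ p·log₂(1/p) = 1/4·2 + 1/32·5 + 1/8·3 + 1/16·4 + 1/8·3 + 1/32·5 + 1/8·3 + 1/8·3 + 1/8·3 = 2.9375 bits.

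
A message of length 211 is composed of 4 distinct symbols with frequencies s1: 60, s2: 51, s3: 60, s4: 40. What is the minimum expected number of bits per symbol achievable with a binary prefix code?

2 bits/symbol

Probabilities are the counts divided by 211.
Repeatedly combine the two least-probable nodes; the expected code length is the sum of the merged weights.
merge 40/211 + 51/211 → 91/211
merge 60/211 + 60/211 → 120/211
merge 91/211 + 120/211 → 1
L = 91/211 + 120/211 + 1 = 2 bits/symbol.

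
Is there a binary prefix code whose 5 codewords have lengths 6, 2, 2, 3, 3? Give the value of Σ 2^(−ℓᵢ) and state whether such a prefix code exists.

With common denominator 2^6 = 64: Σ 2^(−ℓᵢ) = 1/64 + 16/64 + 16/64 + 8/64 + 8/64 = 49/64 = 0.765625.
Kraft's inequality requires Σ ≤ 1; here Σ = 0.765625 ≤ 1, so such a prefix code exists.

0.765625; yes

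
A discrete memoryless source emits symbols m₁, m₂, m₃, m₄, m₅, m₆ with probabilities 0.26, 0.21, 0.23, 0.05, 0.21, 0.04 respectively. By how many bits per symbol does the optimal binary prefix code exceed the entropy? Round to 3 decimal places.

0.050 bits

Entropy H = −Σ p log₂ p ≈ 2.3405 bits.
Huffman merges: 1/25+1/20→9/100; 9/100+21/100→3/10; 21/100+23/100→11/25; 13/50+3/10→14/25; 11/25+14/25→1. L = 239/100 ≈ 2.3900.
L − H = 2.3900 − 2.3405 = 0.050 bits.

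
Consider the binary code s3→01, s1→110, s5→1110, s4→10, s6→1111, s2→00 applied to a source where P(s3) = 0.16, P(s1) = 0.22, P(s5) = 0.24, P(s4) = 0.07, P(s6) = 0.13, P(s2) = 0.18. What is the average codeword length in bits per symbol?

2.96 bits/symbol

L̄ = Σ pᵢ·ℓᵢ = 0.16·2 + 0.22·3 + 0.24·4 + 0.07·2 + 0.13·4 + 0.18·2 = 2.96 bits/symbol.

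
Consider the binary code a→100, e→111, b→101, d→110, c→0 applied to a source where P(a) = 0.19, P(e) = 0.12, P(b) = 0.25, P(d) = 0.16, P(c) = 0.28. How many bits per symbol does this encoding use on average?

L̄ = Σ pᵢ·ℓᵢ = 0.19·3 + 0.12·3 + 0.25·3 + 0.16·3 + 0.28·1 = 2.44 bits/symbol.

2.44 bits/symbol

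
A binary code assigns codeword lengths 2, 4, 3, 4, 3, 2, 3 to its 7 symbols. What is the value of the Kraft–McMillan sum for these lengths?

1

With common denominator 2^4 = 16: Σ 2^(−ℓᵢ) = 4/16 + 1/16 + 2/16 + 1/16 + 2/16 + 4/16 + 2/16 = 16/16 = 1.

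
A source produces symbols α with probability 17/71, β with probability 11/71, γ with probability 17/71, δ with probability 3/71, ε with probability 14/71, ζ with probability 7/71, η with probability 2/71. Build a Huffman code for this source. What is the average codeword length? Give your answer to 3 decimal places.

Repeatedly combine the two least-probable nodes; the expected code length is the sum of the merged weights.
merge 2/71 + 3/71 → 5/71
merge 5/71 + 7/71 → 12/71
merge 11/71 + 12/71 → 23/71
merge 14/71 + 17/71 → 31/71
merge 17/71 + 23/71 → 40/71
merge 31/71 + 40/71 → 1
L = 5/71 + 12/71 + 23/71 + 31/71 + 40/71 + 1 = 182/71 ≈ 2.563 bits/symbol.

2.563 bits/symbol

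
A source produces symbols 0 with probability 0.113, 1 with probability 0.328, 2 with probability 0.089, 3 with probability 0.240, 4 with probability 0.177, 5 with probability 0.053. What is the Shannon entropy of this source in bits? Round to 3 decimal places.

H = −Σ pᵢ log₂ pᵢ.
−0.113·log₂(0.113) = 0.3555
−0.328·log₂(0.328) = 0.5275
−0.089·log₂(0.089) = 0.3106
−0.240·log₂(0.240) = 0.4941
−0.177·log₂(0.177) = 0.4422
−0.053·log₂(0.053) = 0.2246
Sum ≈ 2.3545 → 2.354 bits.

2.354 bits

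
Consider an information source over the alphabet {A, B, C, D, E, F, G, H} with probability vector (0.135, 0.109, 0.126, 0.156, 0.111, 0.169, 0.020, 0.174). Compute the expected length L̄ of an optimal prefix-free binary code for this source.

2.955 bits/symbol

Repeatedly combine the two least-probable nodes; the expected code length is the sum of the merged weights.
merge 1/50 + 109/1000 → 129/1000
merge 111/1000 + 63/500 → 237/1000
merge 129/1000 + 27/200 → 33/125
merge 39/250 + 169/1000 → 13/40
merge 87/500 + 237/1000 → 411/1000
merge 33/125 + 13/40 → 589/1000
merge 411/1000 + 589/1000 → 1
L = 129/1000 + 237/1000 + 33/125 + 13/40 + 411/1000 + 589/1000 + 1 = 591/200 = 2.955 bits/symbol.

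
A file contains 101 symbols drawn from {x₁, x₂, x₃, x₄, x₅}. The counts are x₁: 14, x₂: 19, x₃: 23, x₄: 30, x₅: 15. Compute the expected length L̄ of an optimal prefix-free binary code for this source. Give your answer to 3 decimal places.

2.287 bits/symbol

Probabilities are the counts divided by 101.
Repeatedly combine the two least-probable nodes; the expected code length is the sum of the merged weights.
merge 14/101 + 15/101 → 29/101
merge 19/101 + 23/101 → 42/101
merge 29/101 + 30/101 → 59/101
merge 42/101 + 59/101 → 1
L = 29/101 + 42/101 + 59/101 + 1 = 231/101 ≈ 2.287 bits/symbol.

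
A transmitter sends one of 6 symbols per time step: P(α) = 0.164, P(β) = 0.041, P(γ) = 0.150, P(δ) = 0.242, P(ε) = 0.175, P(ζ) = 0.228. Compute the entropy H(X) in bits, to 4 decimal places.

H = −Σ pᵢ log₂ pᵢ.
−0.164·log₂(0.164) = 0.4278
−0.041·log₂(0.041) = 0.1889
−0.150·log₂(0.150) = 0.4105
−0.242·log₂(0.242) = 0.4954
−0.175·log₂(0.175) = 0.4401
−0.228·log₂(0.228) = 0.4863
Sum ≈ 2.4489 → 2.4489 bits.

2.4489 bits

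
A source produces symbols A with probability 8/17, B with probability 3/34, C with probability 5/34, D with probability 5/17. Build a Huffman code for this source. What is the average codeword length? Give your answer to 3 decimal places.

1.765 bits/symbol

Repeatedly combine the two least-probable nodes; the expected code length is the sum of the merged weights.
merge 3/34 + 5/34 → 4/17
merge 4/17 + 5/17 → 9/17
merge 8/17 + 9/17 → 1
L = 4/17 + 9/17 + 1 = 30/17 ≈ 1.765 bits/symbol.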